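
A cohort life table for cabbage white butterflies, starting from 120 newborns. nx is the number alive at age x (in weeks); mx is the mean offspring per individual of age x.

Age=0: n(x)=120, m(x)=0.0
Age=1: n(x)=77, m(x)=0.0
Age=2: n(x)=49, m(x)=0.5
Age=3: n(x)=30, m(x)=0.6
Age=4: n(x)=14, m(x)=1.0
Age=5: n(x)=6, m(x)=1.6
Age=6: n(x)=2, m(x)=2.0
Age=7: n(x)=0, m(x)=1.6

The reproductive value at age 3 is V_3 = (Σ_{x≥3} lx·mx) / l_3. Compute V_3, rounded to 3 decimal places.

1.520

lx = nx/n0 = nx/120: 1, 0.64167…, 0.40833…, 0.25, 0.11667…, 0.05, 0.01667…, 0
lx·mx for x ≥ 3: 0.15, 0.116667…, 0.08, 0.033333…, 0 → sum = 0.38…
V_3 = 0.38… / l_3 = 0.38… / 0.25 = 1.52… → 1.520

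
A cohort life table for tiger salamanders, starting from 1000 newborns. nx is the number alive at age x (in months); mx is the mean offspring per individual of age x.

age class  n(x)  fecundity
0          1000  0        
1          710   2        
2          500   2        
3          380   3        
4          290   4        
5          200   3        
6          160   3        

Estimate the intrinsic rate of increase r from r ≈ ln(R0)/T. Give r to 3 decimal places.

lx = nx/n0 = nx/1000: 1, 0.71, 0.5, 0.38, 0.29, 0.2, 0.16
R0 = Σ lx·mx = 0 + 1.42 + 1 + 1.14 + 1.16 + 0.6 + 0.48 = 5.8
Σ x·lx·mx = 17.36; T = 17.36/5.8 = 2.9931…
r ≈ ln(R0)/T = ln(5.8)/2.9931… = 0.5873… → 0.587

0.587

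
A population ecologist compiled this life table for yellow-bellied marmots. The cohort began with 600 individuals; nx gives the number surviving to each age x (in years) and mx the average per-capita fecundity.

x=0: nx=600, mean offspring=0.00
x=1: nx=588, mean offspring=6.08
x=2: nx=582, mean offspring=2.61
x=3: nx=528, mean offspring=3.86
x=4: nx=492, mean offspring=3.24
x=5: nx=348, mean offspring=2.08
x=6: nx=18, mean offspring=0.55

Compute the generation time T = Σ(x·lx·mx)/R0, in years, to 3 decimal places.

lx = nx/n0 = nx/600: 1, 0.98, 0.97, 0.88, 0.82, 0.58, 0.03
lx·mx: 0, 5.9584, 2.5317, 3.3968, 2.6568, 1.2064, 0.0165 → R0 = 15.7666
x·lx·mx: 0, 5.9584, 5.0634, 10.1904, 10.6272, 6.032, 0.099 → Σ = 37.9704
T = 37.9704 / 15.7666 = 2.408281… → 2.408

2.408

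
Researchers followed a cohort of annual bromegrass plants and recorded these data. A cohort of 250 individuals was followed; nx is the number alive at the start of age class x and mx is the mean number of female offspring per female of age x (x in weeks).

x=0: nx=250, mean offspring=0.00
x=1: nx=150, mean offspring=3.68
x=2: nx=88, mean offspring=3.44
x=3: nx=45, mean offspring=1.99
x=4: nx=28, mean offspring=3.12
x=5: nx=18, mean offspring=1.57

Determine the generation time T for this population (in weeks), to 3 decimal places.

lx = nx/n0 = nx/250: 1, 0.6, 0.352, 0.18, 0.112, 0.072
lx·mx: 0, 2.208, 1.21088, 0.3582, 0.34944, 0.11304 → R0 = 4.23956
x·lx·mx: 0, 2.208, 2.42176, 1.0746, 1.39776, 0.5652 → Σ = 7.66732
T = 7.66732 / 4.23956 = 1.808518… → 1.809

1.809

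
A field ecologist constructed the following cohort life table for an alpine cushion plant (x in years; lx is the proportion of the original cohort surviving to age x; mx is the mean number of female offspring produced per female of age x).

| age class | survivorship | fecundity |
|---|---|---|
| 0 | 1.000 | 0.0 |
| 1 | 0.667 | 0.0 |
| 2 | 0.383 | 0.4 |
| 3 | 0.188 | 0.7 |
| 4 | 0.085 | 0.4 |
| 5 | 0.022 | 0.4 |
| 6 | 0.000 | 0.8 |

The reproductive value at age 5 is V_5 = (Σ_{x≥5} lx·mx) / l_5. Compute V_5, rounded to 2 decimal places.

lx·mx for x ≥ 5: 0.0088, 0 → sum = 0.0088
V_5 = 0.0088 / l_5 = 0.0088 / 0.022 = 0.4 → 0.40

0.40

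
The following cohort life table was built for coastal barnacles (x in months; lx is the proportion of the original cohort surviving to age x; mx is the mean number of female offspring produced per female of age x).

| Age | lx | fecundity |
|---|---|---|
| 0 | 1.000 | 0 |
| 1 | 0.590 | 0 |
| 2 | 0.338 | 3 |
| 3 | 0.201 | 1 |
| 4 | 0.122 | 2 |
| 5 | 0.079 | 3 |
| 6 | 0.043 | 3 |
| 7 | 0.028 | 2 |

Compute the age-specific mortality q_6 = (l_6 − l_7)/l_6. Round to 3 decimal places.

0.349

q_6 = (l_6 − l_7) / l_6 = (0.043 − 0.028) / 0.043
     = 0.015 / 0.043 = 0.348837… → 0.349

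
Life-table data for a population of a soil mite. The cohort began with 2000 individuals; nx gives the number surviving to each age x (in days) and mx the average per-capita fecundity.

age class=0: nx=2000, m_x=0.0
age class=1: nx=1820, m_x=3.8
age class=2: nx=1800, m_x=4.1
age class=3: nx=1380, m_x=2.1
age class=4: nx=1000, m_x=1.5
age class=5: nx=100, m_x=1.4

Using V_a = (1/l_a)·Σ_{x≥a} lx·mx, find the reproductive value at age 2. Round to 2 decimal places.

6.62

lx = nx/n0 = nx/2000: 1, 0.91, 0.9, 0.69, 0.5, 0.05
lx·mx for x ≥ 2: 3.69, 1.449, 0.75, 0.07 → sum = 5.959
V_2 = 5.959 / l_2 = 5.959 / 0.9 = 6.621111… → 6.62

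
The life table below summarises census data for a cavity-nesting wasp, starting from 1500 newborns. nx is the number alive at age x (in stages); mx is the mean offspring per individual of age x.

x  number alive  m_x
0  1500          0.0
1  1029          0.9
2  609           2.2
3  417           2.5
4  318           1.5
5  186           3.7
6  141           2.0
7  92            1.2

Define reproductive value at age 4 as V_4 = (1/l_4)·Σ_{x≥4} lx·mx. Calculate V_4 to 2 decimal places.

4.90

lx = nx/n0 = nx/1500: 1, 0.686, 0.406, 0.278, 0.212, 0.124, 0.094, 0.06133…
lx·mx for x ≥ 4: 0.318, 0.4588, 0.188, 0.0736… → sum = 1.0384…
V_4 = 1.0384… / l_4 = 1.0384… / 0.212 = 4.898113… → 4.90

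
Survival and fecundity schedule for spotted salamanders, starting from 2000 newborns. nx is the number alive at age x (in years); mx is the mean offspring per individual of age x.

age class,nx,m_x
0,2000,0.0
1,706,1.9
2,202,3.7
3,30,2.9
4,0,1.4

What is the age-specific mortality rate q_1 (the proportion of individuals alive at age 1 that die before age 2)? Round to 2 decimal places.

lx = nx/n0 = nx/2000: 1, 0.353, 0.101, 0.015, 0
q_1 = (l_1 − l_2) / l_1 = (0.353 − 0.101) / 0.353
     = 0.252 / 0.353 = 0.713881… → 0.71

0.71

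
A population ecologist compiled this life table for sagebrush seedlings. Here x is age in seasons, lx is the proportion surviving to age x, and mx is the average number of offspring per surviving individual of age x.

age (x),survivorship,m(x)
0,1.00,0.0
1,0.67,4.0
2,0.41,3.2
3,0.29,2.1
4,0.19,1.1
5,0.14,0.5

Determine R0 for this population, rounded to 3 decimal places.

lx·mx by age: 0, 2.68, 1.312, 0.609, 0.209, 0.07
R0 = Σ lx·mx = 4.88 → 4.880

4.880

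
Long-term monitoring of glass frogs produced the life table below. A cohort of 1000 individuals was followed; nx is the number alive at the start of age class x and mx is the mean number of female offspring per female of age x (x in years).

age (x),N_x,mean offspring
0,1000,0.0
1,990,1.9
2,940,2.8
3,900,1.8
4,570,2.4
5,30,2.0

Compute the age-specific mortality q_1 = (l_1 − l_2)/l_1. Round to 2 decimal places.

lx = nx/n0 = nx/1000: 1, 0.99, 0.94, 0.9, 0.57, 0.03
q_1 = (l_1 − l_2) / l_1 = (0.99 − 0.94) / 0.99
     = 0.05 / 0.99 = 0.050505… → 0.05

0.05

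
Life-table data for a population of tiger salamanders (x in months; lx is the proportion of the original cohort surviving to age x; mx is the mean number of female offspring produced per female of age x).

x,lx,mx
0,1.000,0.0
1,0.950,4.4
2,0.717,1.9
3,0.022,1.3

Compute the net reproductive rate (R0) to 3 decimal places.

5.571

lx·mx by age: 0, 4.18, 1.3623, 0.0286
R0 = Σ lx·mx = 5.5709 → 5.571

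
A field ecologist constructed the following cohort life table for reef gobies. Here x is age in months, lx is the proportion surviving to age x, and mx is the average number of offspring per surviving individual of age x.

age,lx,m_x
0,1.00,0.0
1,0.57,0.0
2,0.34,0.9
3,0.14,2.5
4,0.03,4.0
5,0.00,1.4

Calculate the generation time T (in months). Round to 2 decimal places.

2.76

lx·mx: 0, 0, 0.306, 0.35, 0.12, 0 → R0 = 0.776
x·lx·mx: 0, 0, 0.612, 1.05, 0.48, 0 → Σ = 2.142
T = 2.142 / 0.776 = 2.760309… → 2.76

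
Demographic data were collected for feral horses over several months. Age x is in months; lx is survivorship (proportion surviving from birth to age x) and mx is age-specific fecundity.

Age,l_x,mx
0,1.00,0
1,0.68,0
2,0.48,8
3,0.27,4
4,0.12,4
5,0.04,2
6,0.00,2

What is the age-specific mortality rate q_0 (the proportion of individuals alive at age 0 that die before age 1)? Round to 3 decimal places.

q_0 = (l_0 − l_1) / l_0 = (1 − 0.68) / 1
     = 0.32 / 1 = 0.32 → 0.320

0.320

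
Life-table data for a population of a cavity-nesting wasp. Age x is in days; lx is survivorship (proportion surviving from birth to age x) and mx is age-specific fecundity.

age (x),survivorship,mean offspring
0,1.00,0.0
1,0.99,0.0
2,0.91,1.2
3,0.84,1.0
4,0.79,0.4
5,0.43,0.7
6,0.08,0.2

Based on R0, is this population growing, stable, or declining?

growing

R0 = Σ lx·mx = 0 + 0 + 1.092 + 0.84 + 0.316 + 0.301 + 0.016 = 2.565
R0 > 1, so the population is growing.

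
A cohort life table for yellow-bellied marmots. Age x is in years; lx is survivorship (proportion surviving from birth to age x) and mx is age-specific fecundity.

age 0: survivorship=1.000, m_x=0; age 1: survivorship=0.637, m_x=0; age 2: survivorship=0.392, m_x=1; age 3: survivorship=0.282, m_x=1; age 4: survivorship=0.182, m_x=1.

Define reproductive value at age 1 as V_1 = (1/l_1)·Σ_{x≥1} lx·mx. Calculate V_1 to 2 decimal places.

1.34

lx·mx for x ≥ 1: 0, 0.392, 0.282, 0.182 → sum = 0.856
V_1 = 0.856 / l_1 = 0.856 / 0.637 = 1.343799… → 1.34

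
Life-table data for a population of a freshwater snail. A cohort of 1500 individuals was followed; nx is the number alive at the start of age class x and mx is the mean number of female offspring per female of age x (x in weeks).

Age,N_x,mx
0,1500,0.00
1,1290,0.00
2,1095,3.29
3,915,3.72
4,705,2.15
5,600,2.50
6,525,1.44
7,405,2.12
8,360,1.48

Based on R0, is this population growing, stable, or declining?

growing

lx = nx/n0 = nx/1500: 1, 0.86, 0.73, 0.61, 0.47, 0.4, 0.35, 0.27, 0.24
R0 = Σ lx·mx = 0 + 0 + 2.4017 + 2.2692 + 1.0105 + 1 + 0.504 + 0.5724 + 0.3552 = 8.113
R0 > 1, so the population is growing.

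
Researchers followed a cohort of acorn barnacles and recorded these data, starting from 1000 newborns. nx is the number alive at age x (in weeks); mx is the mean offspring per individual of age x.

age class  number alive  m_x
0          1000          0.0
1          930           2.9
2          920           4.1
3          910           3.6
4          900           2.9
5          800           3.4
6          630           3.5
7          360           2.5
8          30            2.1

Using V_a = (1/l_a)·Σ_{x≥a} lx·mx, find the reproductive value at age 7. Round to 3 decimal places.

lx = nx/n0 = nx/1000: 1, 0.93, 0.92, 0.91, 0.9, 0.8, 0.63, 0.36, 0.03
lx·mx for x ≥ 7: 0.9, 0.063 → sum = 0.963
V_7 = 0.963 / l_7 = 0.963 / 0.36 = 2.675 → 2.675

2.675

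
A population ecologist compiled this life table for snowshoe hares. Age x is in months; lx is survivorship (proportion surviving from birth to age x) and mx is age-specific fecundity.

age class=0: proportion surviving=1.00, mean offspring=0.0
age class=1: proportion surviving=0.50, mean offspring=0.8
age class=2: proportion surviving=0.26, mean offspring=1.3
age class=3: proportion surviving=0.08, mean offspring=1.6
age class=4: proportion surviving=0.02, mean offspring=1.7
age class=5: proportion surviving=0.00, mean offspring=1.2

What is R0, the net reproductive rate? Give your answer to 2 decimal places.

0.90

lx·mx by age: 0, 0.4, 0.338, 0.128, 0.034, 0
R0 = Σ lx·mx = 0.9 → 0.90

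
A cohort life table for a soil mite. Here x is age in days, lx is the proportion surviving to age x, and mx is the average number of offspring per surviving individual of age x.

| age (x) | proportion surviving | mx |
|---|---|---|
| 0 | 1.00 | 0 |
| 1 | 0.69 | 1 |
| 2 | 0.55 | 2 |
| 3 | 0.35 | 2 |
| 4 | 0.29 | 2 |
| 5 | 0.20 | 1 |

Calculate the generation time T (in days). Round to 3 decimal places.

lx·mx: 0, 0.69, 1.1, 0.7, 0.58, 0.2 → R0 = 3.27
x·lx·mx: 0, 0.69, 2.2, 2.1, 2.32, 1 → Σ = 8.31
T = 8.31 / 3.27 = 2.541284… → 2.541

2.541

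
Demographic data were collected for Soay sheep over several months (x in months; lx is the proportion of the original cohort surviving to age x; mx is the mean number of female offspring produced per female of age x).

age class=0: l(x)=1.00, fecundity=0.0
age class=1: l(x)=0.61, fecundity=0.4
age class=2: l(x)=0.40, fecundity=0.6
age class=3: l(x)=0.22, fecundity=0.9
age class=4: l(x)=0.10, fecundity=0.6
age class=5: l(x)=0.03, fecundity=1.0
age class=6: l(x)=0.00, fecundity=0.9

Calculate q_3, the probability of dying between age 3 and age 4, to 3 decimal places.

0.545

q_3 = (l_3 − l_4) / l_3 = (0.22 − 0.1) / 0.22
     = 0.12 / 0.22 = 0.545455… → 0.545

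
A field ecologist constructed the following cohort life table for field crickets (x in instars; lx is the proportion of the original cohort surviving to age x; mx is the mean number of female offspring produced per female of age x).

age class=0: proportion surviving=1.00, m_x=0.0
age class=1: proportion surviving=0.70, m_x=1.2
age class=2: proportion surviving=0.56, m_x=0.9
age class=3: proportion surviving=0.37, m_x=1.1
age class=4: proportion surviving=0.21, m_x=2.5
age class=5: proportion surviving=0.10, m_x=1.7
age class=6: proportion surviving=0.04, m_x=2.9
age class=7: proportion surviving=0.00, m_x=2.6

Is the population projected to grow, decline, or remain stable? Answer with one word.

growing

R0 = Σ lx·mx = 0 + 0.84 + 0.504 + 0.407 + 0.525 + 0.17 + 0.116 + 0 = 2.562
R0 > 1, so the population is growing.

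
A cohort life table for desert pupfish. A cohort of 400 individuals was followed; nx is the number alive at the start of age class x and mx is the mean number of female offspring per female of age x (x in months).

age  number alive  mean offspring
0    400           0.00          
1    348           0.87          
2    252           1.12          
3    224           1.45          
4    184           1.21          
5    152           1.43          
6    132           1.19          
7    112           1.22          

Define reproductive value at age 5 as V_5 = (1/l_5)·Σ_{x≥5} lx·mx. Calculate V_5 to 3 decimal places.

3.362

lx = nx/n0 = nx/400: 1, 0.87, 0.63, 0.56, 0.46, 0.38, 0.33, 0.28
lx·mx for x ≥ 5: 0.5434, 0.3927, 0.3416 → sum = 1.2777
V_5 = 1.2777 / l_5 = 1.2777 / 0.38 = 3.362368… → 3.362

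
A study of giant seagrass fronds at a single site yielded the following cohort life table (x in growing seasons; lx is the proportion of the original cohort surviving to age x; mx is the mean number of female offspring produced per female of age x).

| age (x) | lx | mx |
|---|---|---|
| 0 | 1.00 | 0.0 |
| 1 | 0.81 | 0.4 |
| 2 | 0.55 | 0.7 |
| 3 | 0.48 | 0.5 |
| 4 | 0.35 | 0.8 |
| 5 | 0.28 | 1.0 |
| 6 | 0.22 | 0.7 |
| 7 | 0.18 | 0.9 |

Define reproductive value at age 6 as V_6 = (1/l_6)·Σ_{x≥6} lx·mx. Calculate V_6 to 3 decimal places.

1.436

lx·mx for x ≥ 6: 0.154, 0.162 → sum = 0.316
V_6 = 0.316 / l_6 = 0.316 / 0.22 = 1.436364… → 1.436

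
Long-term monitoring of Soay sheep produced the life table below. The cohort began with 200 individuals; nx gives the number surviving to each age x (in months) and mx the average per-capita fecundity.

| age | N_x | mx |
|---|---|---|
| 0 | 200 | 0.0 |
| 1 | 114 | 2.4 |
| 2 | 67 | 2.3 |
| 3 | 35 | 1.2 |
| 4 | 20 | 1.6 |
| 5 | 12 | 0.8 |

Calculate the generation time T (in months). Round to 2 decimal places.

1.73

lx = nx/n0 = nx/200: 1, 0.57, 0.335, 0.175, 0.1, 0.06
lx·mx: 0, 1.368, 0.7705, 0.21, 0.16, 0.048 → R0 = 2.5565
x·lx·mx: 0, 1.368, 1.541, 0.63, 0.64, 0.24 → Σ = 4.419
T = 4.419 / 2.5565 = 1.728535… → 1.73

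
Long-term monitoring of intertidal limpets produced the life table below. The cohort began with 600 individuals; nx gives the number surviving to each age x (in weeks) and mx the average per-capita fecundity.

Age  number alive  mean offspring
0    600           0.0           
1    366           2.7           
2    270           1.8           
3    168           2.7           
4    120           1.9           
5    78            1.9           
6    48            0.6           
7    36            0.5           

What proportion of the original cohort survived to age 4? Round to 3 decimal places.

0.200

l_4 = n_4/n_0 = 120/600 = 0.2 → 0.200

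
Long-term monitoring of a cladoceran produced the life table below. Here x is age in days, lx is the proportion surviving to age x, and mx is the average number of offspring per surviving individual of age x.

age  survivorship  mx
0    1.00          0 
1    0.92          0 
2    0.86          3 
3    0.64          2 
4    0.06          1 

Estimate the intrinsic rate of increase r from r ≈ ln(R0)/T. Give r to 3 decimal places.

R0 = Σ lx·mx = 0 + 0 + 2.58 + 1.28 + 0.06 = 3.92
Σ x·lx·mx = 9.24; T = 9.24/3.92 = 2.35714…
r ≈ ln(R0)/T = ln(3.92)/2.35714… = 0.57955… → 0.580

0.580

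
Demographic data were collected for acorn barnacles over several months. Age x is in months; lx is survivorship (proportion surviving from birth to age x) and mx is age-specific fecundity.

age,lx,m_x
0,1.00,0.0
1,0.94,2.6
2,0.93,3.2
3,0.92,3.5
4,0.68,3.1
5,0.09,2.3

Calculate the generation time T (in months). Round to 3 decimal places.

2.512

lx·mx: 0, 2.444, 2.976, 3.22, 2.108, 0.207 → R0 = 10.955
x·lx·mx: 0, 2.444, 5.952, 9.66, 8.432, 1.035 → Σ = 27.523
T = 27.523 / 10.955 = 2.512369… → 2.512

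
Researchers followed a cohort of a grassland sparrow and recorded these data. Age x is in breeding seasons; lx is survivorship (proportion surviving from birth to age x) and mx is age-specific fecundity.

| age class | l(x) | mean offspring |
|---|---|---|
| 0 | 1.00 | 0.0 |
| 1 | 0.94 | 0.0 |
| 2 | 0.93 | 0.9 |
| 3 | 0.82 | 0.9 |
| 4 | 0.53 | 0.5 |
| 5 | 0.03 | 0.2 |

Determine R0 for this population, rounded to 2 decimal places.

1.85

lx·mx by age: 0, 0, 0.837, 0.738, 0.265, 0.006
R0 = Σ lx·mx = 1.846 → 1.85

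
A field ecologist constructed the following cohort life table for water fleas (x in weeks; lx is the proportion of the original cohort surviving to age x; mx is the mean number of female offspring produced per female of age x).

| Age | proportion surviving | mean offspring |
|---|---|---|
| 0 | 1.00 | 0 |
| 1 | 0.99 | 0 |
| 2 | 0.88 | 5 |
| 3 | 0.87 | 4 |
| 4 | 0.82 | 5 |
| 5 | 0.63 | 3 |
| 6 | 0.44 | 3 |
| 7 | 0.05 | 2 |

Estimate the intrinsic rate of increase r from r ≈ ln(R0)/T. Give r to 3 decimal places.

R0 = Σ lx·mx = 0 + 0 + 4.4 + 3.48 + 4.1 + 1.89 + 1.32 + 0.1 = 15.29
Σ x·lx·mx = 53.71; T = 53.71/15.29 = 3.51275…
r ≈ ln(R0)/T = ln(15.29)/3.51275… = 0.77637… → 0.776

0.776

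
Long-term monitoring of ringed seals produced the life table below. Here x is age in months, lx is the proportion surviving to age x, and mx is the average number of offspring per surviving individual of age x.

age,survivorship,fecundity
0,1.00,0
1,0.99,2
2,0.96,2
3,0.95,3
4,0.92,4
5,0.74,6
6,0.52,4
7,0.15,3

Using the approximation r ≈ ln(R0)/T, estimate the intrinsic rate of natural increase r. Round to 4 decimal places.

0.7427

R0 = Σ lx·mx = 0 + 1.98 + 1.92 + 2.85 + 3.68 + 4.44 + 2.08 + 0.45 = 17.4
Σ x·lx·mx = 66.92; T = 66.92/17.4 = 3.84598…
r ≈ ln(R0)/T = ln(17.4)/3.84598… = 0.742716… → 0.7427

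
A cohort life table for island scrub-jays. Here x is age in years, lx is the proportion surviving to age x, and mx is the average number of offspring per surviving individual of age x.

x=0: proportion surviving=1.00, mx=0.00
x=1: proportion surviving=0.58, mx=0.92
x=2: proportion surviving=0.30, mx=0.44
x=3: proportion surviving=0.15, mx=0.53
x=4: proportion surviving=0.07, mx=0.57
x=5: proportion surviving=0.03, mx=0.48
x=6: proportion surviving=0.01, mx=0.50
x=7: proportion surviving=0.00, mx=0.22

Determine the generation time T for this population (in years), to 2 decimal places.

1.61

lx·mx: 0, 0.5336, 0.132, 0.0795, 0.0399, 0.0144, 0.005, 0 → R0 = 0.8044
x·lx·mx: 0, 0.5336, 0.264, 0.2385, 0.1596, 0.072, 0.03, 0 → Σ = 1.2977
T = 1.2977 / 0.8044 = 1.613252… → 1.61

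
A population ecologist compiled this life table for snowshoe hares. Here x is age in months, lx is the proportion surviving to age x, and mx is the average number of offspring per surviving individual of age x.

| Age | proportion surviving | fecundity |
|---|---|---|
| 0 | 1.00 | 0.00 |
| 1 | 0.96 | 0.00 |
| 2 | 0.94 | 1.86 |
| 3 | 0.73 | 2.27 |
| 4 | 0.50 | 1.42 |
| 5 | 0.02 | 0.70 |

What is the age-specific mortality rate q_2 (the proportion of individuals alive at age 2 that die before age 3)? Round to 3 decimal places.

q_2 = (l_2 − l_3) / l_2 = (0.94 − 0.73) / 0.94
     = 0.21 / 0.94 = 0.223404… → 0.223

0.223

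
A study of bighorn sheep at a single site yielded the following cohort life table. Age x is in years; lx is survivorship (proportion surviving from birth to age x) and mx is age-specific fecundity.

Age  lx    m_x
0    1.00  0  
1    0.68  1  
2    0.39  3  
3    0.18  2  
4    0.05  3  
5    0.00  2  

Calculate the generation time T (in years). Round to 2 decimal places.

1.99

lx·mx: 0, 0.68, 1.17, 0.36, 0.15, 0 → R0 = 2.36
x·lx·mx: 0, 0.68, 2.34, 1.08, 0.6, 0 → Σ = 4.7
T = 4.7 / 2.36 = 1.991525… → 1.99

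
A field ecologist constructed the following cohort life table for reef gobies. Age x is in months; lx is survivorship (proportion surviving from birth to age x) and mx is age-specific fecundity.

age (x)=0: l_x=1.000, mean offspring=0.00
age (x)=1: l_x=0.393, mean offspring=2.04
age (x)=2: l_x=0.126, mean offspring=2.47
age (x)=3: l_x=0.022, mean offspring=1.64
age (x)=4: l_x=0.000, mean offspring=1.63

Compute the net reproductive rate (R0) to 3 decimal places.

1.149

lx·mx by age: 0, 0.80172, 0.31122, 0.03608, 0
R0 = Σ lx·mx = 1.14902 → 1.149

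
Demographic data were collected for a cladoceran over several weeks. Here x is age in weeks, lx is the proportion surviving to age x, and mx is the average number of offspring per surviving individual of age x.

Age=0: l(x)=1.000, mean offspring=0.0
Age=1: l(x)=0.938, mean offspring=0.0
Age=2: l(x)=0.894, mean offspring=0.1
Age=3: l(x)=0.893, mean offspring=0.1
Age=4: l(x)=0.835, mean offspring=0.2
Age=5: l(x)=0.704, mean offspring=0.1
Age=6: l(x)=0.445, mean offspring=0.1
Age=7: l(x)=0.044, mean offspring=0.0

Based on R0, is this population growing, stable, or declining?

R0 = Σ lx·mx = 0 + 0 + 0.0894 + 0.0893 + 0.167 + 0.0704 + 0.0445 + 0 = 0.4606
R0 < 1, so the population is declining.

declining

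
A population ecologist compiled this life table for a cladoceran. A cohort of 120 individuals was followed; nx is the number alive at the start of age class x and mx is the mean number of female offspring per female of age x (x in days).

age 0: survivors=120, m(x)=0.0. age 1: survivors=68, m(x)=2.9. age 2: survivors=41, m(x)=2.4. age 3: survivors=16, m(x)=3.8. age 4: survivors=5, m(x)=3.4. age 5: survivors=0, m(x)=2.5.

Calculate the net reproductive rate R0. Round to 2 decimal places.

lx = nx/n0 = nx/120: 1, 0.56667…, 0.34167…, 0.13333…, 0.04167…, 0
lx·mx by age: 0, 1.643333…, 0.82…, 0.506667…, 0.141667…, 0
R0 = Σ lx·mx = 3.111667… → 3.11

3.11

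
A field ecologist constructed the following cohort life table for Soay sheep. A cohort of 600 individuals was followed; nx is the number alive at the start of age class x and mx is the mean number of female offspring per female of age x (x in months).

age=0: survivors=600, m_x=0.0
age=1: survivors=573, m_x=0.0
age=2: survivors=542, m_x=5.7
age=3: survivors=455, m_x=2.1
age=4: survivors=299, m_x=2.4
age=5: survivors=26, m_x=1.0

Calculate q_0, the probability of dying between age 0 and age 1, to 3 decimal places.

0.045

lx = nx/n0 = nx/600: 1, 0.955, 0.90333…, 0.75833…, 0.49833…, 0.04333…
q_0 = (l_0 − l_1) / l_0 = (1 − 0.955) / 1
     = 0.045 / 1 = 0.045 → 0.045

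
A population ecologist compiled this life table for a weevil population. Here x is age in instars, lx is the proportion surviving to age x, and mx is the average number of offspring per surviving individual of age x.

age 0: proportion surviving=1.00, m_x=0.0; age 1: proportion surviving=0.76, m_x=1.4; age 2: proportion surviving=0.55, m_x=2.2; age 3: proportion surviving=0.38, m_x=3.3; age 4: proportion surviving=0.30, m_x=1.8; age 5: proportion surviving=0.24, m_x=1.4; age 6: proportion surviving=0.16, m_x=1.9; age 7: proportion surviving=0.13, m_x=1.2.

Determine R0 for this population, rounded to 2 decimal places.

lx·mx by age: 0, 1.064, 1.21, 1.254, 0.54, 0.336, 0.304, 0.156
R0 = Σ lx·mx = 4.864 → 4.86

4.86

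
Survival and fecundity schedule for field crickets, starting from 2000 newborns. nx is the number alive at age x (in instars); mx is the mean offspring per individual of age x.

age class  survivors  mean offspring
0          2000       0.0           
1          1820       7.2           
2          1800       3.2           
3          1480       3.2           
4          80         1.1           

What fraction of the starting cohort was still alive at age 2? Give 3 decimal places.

0.900

l_2 = n_2/n_0 = 1800/2000 = 0.9 → 0.900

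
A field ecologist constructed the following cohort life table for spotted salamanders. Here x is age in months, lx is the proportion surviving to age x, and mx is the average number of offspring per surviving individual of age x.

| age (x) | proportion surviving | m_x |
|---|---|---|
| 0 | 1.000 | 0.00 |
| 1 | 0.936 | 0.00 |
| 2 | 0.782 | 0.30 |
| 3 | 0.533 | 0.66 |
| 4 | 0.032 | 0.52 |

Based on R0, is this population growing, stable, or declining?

declining

R0 = Σ lx·mx = 0 + 0 + 0.2346 + 0.35178 + 0.01664 = 0.60302
R0 < 1, so the population is declining.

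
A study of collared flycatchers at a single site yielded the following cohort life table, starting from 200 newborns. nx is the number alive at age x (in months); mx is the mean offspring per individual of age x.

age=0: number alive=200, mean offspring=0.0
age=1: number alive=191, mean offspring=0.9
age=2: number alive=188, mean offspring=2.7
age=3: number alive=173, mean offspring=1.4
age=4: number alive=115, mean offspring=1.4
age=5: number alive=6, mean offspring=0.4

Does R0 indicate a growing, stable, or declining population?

growing

lx = nx/n0 = nx/200: 1, 0.955, 0.94, 0.865, 0.575, 0.03
R0 = Σ lx·mx = 0 + 0.8595 + 2.538 + 1.211 + 0.805 + 0.012 = 5.4255
R0 > 1, so the population is growing.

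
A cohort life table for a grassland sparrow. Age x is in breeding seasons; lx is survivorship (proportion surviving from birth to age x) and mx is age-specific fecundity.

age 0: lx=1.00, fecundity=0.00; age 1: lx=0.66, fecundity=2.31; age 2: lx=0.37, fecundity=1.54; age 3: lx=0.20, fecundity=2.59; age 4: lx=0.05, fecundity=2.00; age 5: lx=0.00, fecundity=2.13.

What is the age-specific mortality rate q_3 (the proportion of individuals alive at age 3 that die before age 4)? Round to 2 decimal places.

0.75

q_3 = (l_3 − l_4) / l_3 = (0.2 − 0.05) / 0.2
     = 0.15 / 0.2 = 0.75 → 0.75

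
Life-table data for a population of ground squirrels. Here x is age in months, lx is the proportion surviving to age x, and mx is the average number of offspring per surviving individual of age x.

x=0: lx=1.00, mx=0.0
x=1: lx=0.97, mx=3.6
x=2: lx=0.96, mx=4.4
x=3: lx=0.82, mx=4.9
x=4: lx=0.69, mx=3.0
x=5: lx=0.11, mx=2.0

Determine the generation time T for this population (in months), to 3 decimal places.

2.380

lx·mx: 0, 3.492, 4.224, 4.018, 2.07, 0.22 → R0 = 14.024
x·lx·mx: 0, 3.492, 8.448, 12.054, 8.28, 1.1 → Σ = 33.374
T = 33.374 / 14.024 = 2.379778… → 2.380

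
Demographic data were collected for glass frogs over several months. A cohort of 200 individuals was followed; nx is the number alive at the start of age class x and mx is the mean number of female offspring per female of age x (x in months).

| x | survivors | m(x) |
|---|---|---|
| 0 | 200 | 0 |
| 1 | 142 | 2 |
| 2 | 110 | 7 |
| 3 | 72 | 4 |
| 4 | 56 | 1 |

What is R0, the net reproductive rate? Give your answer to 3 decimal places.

6.990

lx = nx/n0 = nx/200: 1, 0.71, 0.55, 0.36, 0.28
lx·mx by age: 0, 1.42, 3.85, 1.44, 0.28
R0 = Σ lx·mx = 6.99 → 6.990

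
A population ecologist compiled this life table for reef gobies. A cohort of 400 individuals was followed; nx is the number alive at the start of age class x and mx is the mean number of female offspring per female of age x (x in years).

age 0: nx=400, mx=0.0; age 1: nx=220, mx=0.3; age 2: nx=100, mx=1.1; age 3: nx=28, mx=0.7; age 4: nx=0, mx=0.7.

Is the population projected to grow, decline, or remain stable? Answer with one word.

lx = nx/n0 = nx/400: 1, 0.55, 0.25, 0.07, 0
R0 = Σ lx·mx = 0 + 0.165 + 0.275 + 0.049 + 0 = 0.489
R0 < 1, so the population is declining.

declining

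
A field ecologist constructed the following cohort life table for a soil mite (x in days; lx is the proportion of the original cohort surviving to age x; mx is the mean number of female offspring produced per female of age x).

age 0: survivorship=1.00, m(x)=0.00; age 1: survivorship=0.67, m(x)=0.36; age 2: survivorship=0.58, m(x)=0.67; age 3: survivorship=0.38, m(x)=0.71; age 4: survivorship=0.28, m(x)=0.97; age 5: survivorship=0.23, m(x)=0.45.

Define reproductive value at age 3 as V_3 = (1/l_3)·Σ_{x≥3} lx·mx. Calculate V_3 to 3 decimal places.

1.697

lx·mx for x ≥ 3: 0.2698, 0.2716, 0.1035 → sum = 0.6449
V_3 = 0.6449 / l_3 = 0.6449 / 0.38 = 1.697105… → 1.697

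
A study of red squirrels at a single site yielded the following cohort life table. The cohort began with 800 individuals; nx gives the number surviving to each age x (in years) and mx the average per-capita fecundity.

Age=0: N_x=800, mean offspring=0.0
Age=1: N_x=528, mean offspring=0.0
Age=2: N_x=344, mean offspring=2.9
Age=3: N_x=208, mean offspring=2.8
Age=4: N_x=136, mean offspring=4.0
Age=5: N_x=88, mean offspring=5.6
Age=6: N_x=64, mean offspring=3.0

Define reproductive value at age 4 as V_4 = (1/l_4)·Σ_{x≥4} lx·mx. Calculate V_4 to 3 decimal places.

lx = nx/n0 = nx/800: 1, 0.66, 0.43, 0.26, 0.17, 0.11, 0.08
lx·mx for x ≥ 4: 0.68, 0.616, 0.24 → sum = 1.536
V_4 = 1.536 / l_4 = 1.536 / 0.17 = 9.035294… → 9.035

9.035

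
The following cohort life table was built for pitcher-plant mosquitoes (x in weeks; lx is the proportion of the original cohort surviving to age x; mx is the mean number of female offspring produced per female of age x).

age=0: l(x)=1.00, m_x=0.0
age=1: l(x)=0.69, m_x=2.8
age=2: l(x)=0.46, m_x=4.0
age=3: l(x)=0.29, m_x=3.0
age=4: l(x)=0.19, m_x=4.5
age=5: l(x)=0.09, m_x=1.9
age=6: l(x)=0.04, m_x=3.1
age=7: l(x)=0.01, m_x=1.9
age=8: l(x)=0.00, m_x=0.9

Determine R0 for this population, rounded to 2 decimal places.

lx·mx by age: 0, 1.932, 1.84, 0.87, 0.855, 0.171, 0.124, 0.019, 0
R0 = Σ lx·mx = 5.811 → 5.81

5.81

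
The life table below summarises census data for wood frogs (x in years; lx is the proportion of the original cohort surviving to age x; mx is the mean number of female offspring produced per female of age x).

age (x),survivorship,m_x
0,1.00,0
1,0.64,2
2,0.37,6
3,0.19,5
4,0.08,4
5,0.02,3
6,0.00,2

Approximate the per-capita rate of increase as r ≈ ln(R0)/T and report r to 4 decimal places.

R0 = Σ lx·mx = 0 + 1.28 + 2.22 + 0.95 + 0.32 + 0.06 + 0 = 4.83
Σ x·lx·mx = 10.15; T = 10.15/4.83 = 2.10145…
r ≈ ln(R0)/T = ln(4.83)/2.10145… = 0.74941… → 0.7494

0.7494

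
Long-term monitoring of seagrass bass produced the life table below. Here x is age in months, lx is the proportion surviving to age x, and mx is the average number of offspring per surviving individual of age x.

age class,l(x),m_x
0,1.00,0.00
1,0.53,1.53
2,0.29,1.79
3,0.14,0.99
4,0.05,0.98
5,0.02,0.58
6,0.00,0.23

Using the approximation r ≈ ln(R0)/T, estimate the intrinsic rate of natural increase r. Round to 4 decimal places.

R0 = Σ lx·mx = 0 + 0.8109 + 0.5191 + 0.1386 + 0.049 + 0.0116 + 0 = 1.5292
Σ x·lx·mx = 2.5189; T = 2.5189/1.5292 = 1.6472…
r ≈ ln(R0)/T = ln(1.5292)/1.6472… = 0.257858… → 0.2579

0.2579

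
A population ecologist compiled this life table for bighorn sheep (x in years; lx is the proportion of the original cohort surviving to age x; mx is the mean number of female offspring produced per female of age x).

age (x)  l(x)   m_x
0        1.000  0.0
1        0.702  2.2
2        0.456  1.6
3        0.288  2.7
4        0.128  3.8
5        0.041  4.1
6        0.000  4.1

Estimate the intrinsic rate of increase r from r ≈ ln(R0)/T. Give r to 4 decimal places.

R0 = Σ lx·mx = 0 + 1.5444 + 0.7296 + 0.7776 + 0.4864 + 0.1681 + 0 = 3.7061
Σ x·lx·mx = 8.1225; T = 8.1225/3.7061 = 2.19166…
r ≈ ln(R0)/T = ln(3.7061)/2.19166… = 0.597712… → 0.5977

0.5977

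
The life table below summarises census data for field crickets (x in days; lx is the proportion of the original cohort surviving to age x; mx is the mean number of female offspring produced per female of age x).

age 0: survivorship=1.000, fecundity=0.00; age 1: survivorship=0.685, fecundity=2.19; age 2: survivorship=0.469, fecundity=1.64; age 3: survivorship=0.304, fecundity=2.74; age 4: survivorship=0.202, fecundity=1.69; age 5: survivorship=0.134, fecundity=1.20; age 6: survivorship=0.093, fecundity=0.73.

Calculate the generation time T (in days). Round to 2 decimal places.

2.21

lx·mx: 0, 1.50015, 0.76916, 0.83296, 0.34138, 0.1608, 0.06789 → R0 = 3.67234
x·lx·mx: 0, 1.50015, 1.53832, 2.49888, 1.36552, 0.804, 0.40734 → Σ = 8.11421
T = 8.11421 / 3.67234 = 2.209548… → 2.21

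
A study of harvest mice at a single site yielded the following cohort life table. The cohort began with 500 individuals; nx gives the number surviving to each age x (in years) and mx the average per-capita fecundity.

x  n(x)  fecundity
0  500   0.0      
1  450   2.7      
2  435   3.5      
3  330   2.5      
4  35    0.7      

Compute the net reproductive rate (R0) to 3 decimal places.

lx = nx/n0 = nx/500: 1, 0.9, 0.87, 0.66, 0.07
lx·mx by age: 0, 2.43, 3.045, 1.65, 0.049
R0 = Σ lx·mx = 7.174 → 7.174

7.174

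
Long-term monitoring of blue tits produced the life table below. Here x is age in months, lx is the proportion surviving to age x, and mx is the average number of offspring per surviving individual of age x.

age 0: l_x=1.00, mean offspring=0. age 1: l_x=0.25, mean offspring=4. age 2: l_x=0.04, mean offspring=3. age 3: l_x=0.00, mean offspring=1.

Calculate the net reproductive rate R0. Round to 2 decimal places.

lx·mx by age: 0, 1, 0.12, 0
R0 = Σ lx·mx = 1.12 → 1.12

1.12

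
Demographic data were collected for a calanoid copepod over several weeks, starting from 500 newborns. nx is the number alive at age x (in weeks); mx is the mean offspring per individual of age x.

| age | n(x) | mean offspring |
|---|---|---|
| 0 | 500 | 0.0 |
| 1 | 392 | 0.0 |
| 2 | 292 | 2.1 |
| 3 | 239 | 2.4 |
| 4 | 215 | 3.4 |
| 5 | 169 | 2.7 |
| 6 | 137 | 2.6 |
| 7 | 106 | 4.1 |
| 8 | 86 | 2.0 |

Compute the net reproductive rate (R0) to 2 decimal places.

6.67

lx = nx/n0 = nx/500: 1, 0.784, 0.584, 0.478, 0.43, 0.338, 0.274, 0.212, 0.172
lx·mx by age: 0, 0, 1.2264, 1.1472, 1.462, 0.9126, 0.7124, 0.8692, 0.344
R0 = Σ lx·mx = 6.6738 → 6.67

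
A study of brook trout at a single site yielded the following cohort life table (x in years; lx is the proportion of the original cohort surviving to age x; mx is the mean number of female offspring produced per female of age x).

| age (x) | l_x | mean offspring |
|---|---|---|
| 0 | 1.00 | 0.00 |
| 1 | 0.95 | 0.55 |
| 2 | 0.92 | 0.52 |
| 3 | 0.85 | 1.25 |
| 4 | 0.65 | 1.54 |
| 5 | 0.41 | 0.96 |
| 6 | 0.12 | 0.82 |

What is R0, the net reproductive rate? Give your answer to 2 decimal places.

lx·mx by age: 0, 0.5225, 0.4784, 1.0625, 1.001, 0.3936, 0.0984
R0 = Σ lx·mx = 3.5564 → 3.56

3.56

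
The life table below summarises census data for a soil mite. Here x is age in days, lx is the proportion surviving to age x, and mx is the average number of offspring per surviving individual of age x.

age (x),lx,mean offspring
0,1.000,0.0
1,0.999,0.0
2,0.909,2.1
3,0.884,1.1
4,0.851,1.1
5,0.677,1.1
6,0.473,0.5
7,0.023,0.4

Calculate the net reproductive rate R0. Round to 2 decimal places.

lx·mx by age: 0, 0, 1.9089, 0.9724, 0.9361, 0.7447, 0.2365, 0.0092
R0 = Σ lx·mx = 4.8078 → 4.81

4.81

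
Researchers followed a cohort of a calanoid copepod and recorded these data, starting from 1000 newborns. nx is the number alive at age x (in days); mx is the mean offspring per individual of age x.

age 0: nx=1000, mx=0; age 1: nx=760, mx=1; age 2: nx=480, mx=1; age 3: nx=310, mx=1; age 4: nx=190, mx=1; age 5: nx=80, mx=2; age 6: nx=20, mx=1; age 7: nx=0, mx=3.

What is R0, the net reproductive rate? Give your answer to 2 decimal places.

lx = nx/n0 = nx/1000: 1, 0.76, 0.48, 0.31, 0.19, 0.08, 0.02, 0
lx·mx by age: 0, 0.76, 0.48, 0.31, 0.19, 0.16, 0.02, 0
R0 = Σ lx·mx = 1.92 → 1.92

1.92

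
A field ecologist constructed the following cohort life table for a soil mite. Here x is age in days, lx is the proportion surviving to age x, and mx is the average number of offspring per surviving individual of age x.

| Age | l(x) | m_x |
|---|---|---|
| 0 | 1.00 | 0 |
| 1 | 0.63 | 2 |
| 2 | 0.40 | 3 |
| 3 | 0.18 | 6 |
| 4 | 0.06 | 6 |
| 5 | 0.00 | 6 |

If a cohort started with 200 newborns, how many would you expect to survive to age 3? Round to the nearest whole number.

Expected survivors = N0 · l_3 = 200 × 0.18 = 36 → 36

36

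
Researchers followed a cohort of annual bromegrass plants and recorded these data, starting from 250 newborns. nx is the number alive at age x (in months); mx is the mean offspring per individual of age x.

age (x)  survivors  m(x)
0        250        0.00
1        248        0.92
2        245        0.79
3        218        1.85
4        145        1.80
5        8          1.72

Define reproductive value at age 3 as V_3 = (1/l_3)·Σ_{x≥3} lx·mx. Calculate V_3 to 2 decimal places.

lx = nx/n0 = nx/250: 1, 0.992, 0.98, 0.872, 0.58, 0.032
lx·mx for x ≥ 3: 1.6132, 1.044, 0.05504 → sum = 2.71224
V_3 = 2.71224 / l_3 = 2.71224 / 0.872 = 3.110367… → 3.11

3.11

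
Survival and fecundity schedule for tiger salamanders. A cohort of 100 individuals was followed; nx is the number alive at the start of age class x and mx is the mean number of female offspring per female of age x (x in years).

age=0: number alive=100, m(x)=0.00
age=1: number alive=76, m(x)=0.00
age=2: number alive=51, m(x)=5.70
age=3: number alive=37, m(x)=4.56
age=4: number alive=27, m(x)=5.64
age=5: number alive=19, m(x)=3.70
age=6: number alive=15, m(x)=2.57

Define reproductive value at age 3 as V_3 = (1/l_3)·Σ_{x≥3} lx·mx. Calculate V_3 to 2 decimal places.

11.62

lx = nx/n0 = nx/100: 1, 0.76, 0.51, 0.37, 0.27, 0.19, 0.15
lx·mx for x ≥ 3: 1.6872, 1.5228, 0.703, 0.3855 → sum = 4.2985
V_3 = 4.2985 / l_3 = 4.2985 / 0.37 = 11.617568… → 11.62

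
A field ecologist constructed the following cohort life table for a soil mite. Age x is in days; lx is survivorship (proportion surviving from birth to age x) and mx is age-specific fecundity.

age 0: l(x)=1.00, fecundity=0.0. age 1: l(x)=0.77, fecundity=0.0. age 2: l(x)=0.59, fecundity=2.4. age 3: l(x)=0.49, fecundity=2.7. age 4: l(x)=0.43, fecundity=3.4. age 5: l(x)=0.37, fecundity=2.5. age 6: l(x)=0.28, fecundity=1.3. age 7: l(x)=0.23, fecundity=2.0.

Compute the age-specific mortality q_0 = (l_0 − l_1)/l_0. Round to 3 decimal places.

q_0 = (l_0 − l_1) / l_0 = (1 − 0.77) / 1
     = 0.23 / 1 = 0.23 → 0.230

0.230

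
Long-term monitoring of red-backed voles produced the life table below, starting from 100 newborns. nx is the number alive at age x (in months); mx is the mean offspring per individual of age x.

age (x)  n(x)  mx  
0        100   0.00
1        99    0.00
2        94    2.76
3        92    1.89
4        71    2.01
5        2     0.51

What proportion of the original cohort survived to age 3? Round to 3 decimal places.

0.920

l_3 = n_3/n_0 = 92/100 = 0.92 → 0.920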